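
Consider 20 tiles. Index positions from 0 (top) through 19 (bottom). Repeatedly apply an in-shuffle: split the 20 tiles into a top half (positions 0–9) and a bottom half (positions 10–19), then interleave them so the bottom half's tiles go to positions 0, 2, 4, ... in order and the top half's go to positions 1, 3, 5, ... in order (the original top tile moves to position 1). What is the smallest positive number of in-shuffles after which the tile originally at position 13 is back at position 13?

Follow position 13 under repeated in-shuffles:
13 → 6 → 13
It first returns after 2 in-shuffles.

2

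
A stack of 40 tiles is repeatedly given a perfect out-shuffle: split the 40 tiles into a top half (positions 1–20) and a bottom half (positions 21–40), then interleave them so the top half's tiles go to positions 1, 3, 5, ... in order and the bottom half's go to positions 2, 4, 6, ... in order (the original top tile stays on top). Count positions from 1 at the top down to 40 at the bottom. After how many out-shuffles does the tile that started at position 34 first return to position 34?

12

Follow position 34 under repeated out-shuffles:
34 → 28 → 16 → 31 → 22 → 4 → 7 → 13 → 25 → 10 → 19 → 37 → 34
It first returns after 12 out-shuffles.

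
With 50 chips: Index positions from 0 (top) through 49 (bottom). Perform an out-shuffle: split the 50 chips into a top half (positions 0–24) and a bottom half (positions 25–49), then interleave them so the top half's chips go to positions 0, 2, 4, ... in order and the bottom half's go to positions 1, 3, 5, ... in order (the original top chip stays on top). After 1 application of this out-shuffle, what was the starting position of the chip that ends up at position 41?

Work backwards from position 41, undoing one out-shuffle at a time:
41 ← 45
So the chip now at position 41 started at position 45.

45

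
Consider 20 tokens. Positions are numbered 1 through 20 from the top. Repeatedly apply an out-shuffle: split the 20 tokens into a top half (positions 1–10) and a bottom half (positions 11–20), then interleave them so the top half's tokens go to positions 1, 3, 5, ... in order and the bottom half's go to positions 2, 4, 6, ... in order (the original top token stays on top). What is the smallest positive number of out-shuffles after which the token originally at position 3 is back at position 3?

18

Follow position 3 under repeated out-shuffles:
3 → 5 → 9 → 17 → 14 → 8 → 15 → 10 → 19 → 18 → 16 → 12 → 4 → 7 → 13 → 6 → 11 → 2 → 3
It first returns after 18 out-shuffles.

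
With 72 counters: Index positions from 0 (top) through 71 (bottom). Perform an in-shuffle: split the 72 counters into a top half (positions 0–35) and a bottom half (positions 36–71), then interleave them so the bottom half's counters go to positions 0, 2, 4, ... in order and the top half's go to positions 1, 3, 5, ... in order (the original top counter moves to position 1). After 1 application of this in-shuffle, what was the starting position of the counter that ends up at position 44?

58

Work backwards from position 44, undoing one in-shuffle at a time:
44 ← 58
So the counter now at position 44 started at position 58.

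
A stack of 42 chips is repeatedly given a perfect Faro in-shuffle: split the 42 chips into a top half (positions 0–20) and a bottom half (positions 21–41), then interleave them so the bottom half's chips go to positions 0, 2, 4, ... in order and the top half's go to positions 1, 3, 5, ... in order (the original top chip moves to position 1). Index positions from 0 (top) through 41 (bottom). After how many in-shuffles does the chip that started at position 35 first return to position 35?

Follow position 35 under repeated in-shuffles:
35 → 28 → 14 → 29 → 16 → 33 → 24 → 6 → 13 → 27 → 12 → 25 → 8 → 17 → 35
It first returns after 14 in-shuffles.

14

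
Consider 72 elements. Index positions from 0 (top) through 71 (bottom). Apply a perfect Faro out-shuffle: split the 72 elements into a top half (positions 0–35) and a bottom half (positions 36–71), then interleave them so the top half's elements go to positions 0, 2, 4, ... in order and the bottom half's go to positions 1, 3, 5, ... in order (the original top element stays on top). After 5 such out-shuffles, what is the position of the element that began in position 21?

33

Track the element's position through each out-shuffle:
21 → 42 → 13 → 26 → 52 → 33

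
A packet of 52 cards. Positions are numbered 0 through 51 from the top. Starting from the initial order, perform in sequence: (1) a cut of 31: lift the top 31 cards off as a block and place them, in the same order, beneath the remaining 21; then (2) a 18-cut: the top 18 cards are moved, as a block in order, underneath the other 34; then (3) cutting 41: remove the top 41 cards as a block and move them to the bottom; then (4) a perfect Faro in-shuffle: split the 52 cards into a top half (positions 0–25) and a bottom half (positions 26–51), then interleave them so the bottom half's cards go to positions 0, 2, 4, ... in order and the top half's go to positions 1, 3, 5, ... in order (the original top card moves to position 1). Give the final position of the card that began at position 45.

15

Track the card from position 45 forward through each operation:
  after op 1 (cut 31): 45 → 14
  after op 2 (cut 18): 14 → 48
  after op 3 (cut 41): 48 → 7
  after op 4 (in-shuffle): 7 → 15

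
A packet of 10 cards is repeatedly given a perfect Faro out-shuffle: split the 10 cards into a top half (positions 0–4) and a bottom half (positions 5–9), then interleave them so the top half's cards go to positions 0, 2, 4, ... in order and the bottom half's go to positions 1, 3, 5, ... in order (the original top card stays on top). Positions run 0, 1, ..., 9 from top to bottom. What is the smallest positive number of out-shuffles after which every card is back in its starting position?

The out-shuffle permutes the 10 positions with cycle lengths [1, 1, 2, 6].
Every card is home exactly when every cycle has completed a whole number of laps, i.e. after lcm(1, 2, 6) = 6 out-shuffles.

6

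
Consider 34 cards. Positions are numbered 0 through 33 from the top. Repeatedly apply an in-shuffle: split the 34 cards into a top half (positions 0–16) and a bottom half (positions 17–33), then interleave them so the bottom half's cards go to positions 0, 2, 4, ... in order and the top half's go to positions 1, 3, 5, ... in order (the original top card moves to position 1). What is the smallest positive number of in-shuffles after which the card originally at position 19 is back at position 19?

Follow position 19 under repeated in-shuffles:
19 → 4 → 9 → 19
It first returns after 3 in-shuffles.

3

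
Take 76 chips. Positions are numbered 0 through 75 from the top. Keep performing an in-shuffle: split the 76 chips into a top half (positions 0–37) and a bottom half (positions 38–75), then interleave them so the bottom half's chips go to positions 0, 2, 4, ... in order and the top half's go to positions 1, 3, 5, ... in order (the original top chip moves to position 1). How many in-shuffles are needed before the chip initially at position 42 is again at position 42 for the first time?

Follow position 42 under repeated in-shuffles:
42 → 8 → 17 → 35 → 71 → 66 → 56 → 36 → ... → 42 (length 30)
It first returns after 30 in-shuffles.

30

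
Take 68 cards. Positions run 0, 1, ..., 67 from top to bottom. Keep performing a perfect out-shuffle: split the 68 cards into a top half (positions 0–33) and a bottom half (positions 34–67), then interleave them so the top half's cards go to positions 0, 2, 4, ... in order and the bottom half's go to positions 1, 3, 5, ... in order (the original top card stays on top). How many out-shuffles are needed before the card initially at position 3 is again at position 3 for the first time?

66

Follow position 3 under repeated out-shuffles:
3 → 6 → 12 → 24 → 48 → 29 → 58 → 49 → ... → 3 (length 66)
It first returns after 66 out-shuffles.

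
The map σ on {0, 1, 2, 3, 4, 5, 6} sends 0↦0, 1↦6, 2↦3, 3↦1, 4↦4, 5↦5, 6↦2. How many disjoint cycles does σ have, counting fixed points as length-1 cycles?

4

Cycle decomposition: (0) (1 6 2 3) (4) (5).
4 cycles.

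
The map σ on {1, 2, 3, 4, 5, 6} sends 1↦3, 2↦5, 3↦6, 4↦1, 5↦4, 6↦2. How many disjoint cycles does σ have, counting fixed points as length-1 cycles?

1

Cycle decomposition: (1 3 6 2 5 4).
1 cycle.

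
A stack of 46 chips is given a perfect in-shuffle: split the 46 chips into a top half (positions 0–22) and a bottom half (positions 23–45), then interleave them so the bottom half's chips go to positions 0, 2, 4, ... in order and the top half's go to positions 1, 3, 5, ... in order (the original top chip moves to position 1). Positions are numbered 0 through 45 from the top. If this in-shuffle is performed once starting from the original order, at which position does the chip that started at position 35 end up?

Track the chip's position through each in-shuffle:
35 → 24

24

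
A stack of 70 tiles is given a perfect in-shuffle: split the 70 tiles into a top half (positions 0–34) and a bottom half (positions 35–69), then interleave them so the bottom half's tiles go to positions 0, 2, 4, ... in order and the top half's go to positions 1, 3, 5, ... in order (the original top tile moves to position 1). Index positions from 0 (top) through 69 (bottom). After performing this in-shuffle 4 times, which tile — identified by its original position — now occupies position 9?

44

Work backwards from position 9, undoing one in-shuffle at a time:
9 ← 4 ← 37 ← 18 ← 44
So the tile now at position 9 started at position 44.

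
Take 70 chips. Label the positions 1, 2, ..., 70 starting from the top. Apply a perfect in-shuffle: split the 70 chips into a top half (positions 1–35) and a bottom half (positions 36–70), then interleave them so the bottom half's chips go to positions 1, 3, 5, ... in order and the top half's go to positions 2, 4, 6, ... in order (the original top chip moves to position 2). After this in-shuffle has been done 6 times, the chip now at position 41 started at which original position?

55

Work backwards from position 41, undoing one in-shuffle at a time:
41 ← 56 ← 28 ← 14 ← 7 ← 39 ← 55
So the chip now at position 41 started at position 55.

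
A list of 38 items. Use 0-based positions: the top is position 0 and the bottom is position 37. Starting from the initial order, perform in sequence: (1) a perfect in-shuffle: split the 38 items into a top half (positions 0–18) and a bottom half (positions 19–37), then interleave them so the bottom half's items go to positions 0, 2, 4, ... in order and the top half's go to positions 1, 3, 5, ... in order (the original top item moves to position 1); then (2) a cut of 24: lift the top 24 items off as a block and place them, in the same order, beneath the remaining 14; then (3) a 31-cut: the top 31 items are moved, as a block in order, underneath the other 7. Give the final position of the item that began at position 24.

Track the item from position 24 forward through each operation:
  after op 1 (in-shuffle): 24 → 10
  after op 2 (cut 24): 10 → 24
  after op 3 (cut 31): 24 → 31

31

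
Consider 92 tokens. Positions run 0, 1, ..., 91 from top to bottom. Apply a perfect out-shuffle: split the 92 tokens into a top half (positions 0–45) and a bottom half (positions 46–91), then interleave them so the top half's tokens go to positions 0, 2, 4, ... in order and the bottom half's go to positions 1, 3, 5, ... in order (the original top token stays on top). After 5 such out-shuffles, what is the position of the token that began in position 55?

Track the token's position through each out-shuffle:
55 → 19 → 38 → 76 → 61 → 31

31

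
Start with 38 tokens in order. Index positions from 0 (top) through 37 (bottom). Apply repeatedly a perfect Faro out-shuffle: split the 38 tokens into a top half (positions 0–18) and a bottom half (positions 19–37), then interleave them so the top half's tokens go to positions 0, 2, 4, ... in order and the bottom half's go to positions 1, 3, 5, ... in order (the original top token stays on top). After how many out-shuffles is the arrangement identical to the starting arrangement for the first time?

The out-shuffle permutes the 38 positions with cycle lengths [1, 1, 36].
Every token is home exactly when every cycle has completed a whole number of laps, i.e. after lcm(1, 36) = 36 out-shuffles.

36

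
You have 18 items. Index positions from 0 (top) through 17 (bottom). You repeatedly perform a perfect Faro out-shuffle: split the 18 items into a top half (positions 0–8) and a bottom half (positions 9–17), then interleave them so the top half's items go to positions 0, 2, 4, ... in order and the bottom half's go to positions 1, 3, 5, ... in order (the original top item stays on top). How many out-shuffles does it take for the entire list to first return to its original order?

The out-shuffle permutes the 18 positions with cycle lengths [1, 1, 8, 8].
Every item is home exactly when every cycle has completed a whole number of laps, i.e. after lcm(1, 8) = 8 out-shuffles.

8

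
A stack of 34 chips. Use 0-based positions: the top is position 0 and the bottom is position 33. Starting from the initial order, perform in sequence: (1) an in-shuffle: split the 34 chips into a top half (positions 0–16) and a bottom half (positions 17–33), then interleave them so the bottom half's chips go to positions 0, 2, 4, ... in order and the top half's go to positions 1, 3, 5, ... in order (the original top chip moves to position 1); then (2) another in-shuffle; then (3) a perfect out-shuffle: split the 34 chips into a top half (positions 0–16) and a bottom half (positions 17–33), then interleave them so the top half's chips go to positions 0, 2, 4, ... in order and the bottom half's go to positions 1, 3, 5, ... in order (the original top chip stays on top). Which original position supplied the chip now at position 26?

Undo the operations in reverse order, starting from position 26:
  undo op 3 (out-shuffle, from top half): 26 ← 13
  undo op 2 (in-shuffle, from top half): 13 ← 6
  undo op 1 (in-shuffle, from bottom half): 6 ← 20
So the chip at position 26 came from original position 20.

20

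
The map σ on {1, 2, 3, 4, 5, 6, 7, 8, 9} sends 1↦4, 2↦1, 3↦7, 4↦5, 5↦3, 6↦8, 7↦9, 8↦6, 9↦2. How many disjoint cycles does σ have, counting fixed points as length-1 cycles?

Cycle decomposition: (1 4 5 3 7 9 2) (6 8).
2 cycles.

2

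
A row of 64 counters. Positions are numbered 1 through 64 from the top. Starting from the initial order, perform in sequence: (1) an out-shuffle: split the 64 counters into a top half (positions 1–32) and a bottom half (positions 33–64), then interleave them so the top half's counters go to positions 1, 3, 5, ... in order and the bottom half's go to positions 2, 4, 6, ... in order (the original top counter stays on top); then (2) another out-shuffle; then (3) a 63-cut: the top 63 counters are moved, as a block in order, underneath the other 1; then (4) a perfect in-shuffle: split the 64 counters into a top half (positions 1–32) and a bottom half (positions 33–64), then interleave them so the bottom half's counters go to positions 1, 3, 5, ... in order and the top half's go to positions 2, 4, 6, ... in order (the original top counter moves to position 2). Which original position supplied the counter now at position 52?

7

Undo the operations in reverse order, starting from position 52:
  undo op 4 (in-shuffle, from top half): 52 ← 26
  undo op 3 (cut 63): 26 ← 25
  undo op 2 (out-shuffle, from top half): 25 ← 13
  undo op 1 (out-shuffle, from top half): 13 ← 7
So the counter at position 52 came from original position 7.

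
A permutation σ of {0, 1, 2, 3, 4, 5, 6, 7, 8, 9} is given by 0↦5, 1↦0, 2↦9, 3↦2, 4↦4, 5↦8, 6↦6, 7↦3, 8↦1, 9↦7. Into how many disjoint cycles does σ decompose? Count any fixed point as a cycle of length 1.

Cycle decomposition: (0 5 8 1) (2 9 7 3) (4) (6).
4 cycles.

4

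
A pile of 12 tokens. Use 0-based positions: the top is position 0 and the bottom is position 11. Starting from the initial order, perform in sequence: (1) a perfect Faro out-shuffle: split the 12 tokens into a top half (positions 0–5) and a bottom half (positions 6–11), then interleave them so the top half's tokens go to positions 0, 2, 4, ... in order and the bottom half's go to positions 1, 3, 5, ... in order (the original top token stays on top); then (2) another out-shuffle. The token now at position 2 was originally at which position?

6

Undo the operations in reverse order, starting from position 2:
  undo op 2 (out-shuffle, from top half): 2 ← 1
  undo op 1 (out-shuffle, from bottom half): 1 ← 6
So the token at position 2 came from original position 6.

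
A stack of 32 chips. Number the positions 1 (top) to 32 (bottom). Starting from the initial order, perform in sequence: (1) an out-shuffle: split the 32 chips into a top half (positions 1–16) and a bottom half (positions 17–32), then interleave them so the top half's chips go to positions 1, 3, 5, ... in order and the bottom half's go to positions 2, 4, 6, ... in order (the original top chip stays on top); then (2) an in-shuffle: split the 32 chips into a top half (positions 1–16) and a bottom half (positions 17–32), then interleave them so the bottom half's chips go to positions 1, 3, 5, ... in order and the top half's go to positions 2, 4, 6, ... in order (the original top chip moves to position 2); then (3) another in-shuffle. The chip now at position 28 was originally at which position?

Undo the operations in reverse order, starting from position 28:
  undo op 3 (in-shuffle, from top half): 28 ← 14
  undo op 2 (in-shuffle, from top half): 14 ← 7
  undo op 1 (out-shuffle, from top half): 7 ← 4
So the chip at position 28 came from original position 4.

4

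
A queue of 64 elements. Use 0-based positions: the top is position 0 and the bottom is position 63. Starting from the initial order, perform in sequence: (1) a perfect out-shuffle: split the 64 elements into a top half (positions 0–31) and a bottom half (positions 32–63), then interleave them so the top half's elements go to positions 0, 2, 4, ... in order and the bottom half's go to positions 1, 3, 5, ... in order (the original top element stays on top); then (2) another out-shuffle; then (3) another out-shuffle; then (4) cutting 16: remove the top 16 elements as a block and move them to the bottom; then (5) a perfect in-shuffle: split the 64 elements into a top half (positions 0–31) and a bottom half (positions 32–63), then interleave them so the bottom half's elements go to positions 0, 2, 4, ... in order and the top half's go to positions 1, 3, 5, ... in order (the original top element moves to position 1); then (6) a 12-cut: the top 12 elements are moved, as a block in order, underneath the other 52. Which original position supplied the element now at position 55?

Undo the operations in reverse order, starting from position 55:
  undo op 6 (cut 12): 55 ← 3
  undo op 5 (in-shuffle, from top half): 3 ← 1
  undo op 4 (cut 16): 1 ← 17
  undo op 3 (out-shuffle, from bottom half): 17 ← 40
  undo op 2 (out-shuffle, from top half): 40 ← 20
  undo op 1 (out-shuffle, from top half): 20 ← 10
So the element at position 55 came from original position 10.

10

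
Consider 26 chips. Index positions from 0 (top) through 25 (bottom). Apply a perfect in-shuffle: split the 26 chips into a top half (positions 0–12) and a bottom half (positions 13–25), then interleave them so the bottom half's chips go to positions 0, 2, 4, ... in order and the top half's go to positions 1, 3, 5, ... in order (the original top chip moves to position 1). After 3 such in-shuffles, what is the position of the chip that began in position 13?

3

Track the chip's position through each in-shuffle:
13 → 0 → 1 → 3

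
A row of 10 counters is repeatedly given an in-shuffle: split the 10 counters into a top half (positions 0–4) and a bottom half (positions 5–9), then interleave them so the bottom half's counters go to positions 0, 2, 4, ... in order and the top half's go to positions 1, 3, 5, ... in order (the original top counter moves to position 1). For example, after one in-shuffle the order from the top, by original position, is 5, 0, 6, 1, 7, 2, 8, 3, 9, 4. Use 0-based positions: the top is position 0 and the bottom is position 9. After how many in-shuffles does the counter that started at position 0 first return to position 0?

Follow position 0 under repeated in-shuffles:
0 → 1 → 3 → 7 → 4 → 9 → 8 → 6 → 2 → 5 → 0
It first returns after 10 in-shuffles.

10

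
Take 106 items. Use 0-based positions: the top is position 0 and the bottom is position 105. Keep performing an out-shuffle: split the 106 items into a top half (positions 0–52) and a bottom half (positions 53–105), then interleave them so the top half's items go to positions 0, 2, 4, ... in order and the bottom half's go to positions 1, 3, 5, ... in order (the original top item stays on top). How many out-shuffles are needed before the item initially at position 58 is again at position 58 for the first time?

12

Follow position 58 under repeated out-shuffles:
58 → 11 → 22 → 44 → 88 → 71 → 37 → 74 → 43 → 86 → 67 → 29 → 58
It first returns after 12 out-shuffles.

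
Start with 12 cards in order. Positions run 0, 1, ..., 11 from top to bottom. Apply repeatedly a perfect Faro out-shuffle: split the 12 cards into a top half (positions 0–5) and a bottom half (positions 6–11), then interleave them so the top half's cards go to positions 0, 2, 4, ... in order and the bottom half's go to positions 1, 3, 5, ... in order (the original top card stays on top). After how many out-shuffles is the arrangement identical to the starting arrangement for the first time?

The out-shuffle permutes the 12 positions with cycle lengths [1, 1, 10].
Every card is home exactly when every cycle has completed a whole number of laps, i.e. after lcm(1, 10) = 10 out-shuffles.

10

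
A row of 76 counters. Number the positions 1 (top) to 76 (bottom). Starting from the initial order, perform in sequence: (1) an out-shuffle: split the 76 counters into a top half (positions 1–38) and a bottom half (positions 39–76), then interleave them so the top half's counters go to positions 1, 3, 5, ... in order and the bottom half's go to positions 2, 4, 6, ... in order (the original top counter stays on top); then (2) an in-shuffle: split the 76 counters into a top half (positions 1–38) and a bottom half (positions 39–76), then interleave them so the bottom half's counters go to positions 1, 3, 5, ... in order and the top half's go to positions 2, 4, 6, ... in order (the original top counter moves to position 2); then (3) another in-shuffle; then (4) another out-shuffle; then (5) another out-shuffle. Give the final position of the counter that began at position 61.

42

Track the counter from position 61 forward through each operation:
  after op 1 (out-shuffle): 61 → 46
  after op 2 (in-shuffle): 46 → 15
  after op 3 (in-shuffle): 15 → 30
  after op 4 (out-shuffle): 30 → 59
  after op 5 (out-shuffle): 59 → 42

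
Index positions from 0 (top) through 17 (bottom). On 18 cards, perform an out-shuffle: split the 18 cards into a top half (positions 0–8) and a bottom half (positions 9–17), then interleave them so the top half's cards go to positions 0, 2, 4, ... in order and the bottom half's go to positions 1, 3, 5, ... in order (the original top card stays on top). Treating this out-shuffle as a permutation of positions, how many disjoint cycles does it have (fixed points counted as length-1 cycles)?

Trace each unvisited position around until it returns:
(0) (1 2 4 8 16 15 13 9) (3 6 12 7 14 11 5 10) (17)
4 cycles in total.

4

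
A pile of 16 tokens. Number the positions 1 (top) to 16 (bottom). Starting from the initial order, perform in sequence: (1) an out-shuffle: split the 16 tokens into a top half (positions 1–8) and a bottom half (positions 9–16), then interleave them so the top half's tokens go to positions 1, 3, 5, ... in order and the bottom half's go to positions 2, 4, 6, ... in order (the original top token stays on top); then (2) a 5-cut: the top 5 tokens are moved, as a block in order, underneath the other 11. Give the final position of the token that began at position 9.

Track the token from position 9 forward through each operation:
  after op 1 (out-shuffle): 9 → 2
  after op 2 (cut 5): 2 → 13

13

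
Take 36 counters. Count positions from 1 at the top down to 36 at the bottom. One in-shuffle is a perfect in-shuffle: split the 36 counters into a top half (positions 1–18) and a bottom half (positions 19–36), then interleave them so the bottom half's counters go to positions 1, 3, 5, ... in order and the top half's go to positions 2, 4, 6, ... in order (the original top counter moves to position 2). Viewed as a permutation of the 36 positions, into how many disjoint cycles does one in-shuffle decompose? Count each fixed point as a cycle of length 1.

Trace each unvisited position around until it returns:
(1 2 4 8 16 32 ... len 36)
1 cycle in total.

1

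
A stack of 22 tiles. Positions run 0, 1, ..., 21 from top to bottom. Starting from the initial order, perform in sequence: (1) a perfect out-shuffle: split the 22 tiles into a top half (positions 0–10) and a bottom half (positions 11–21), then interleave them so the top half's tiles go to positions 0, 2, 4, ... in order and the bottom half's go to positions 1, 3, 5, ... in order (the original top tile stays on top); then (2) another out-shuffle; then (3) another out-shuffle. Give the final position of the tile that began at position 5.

19

Track the tile from position 5 forward through each operation:
  after op 1 (out-shuffle): 5 → 10
  after op 2 (out-shuffle): 10 → 20
  after op 3 (out-shuffle): 20 → 19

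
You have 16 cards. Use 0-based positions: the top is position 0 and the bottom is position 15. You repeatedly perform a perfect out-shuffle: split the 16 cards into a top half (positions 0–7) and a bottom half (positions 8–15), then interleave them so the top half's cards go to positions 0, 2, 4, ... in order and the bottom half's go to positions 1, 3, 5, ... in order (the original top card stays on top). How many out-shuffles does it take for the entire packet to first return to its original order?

4

The out-shuffle permutes the 16 positions with cycle lengths [1, 1, 2, 4, 4, 4].
Every card is home exactly when every cycle has completed a whole number of laps, i.e. after lcm(1, 2, 4) = 4 out-shuffles.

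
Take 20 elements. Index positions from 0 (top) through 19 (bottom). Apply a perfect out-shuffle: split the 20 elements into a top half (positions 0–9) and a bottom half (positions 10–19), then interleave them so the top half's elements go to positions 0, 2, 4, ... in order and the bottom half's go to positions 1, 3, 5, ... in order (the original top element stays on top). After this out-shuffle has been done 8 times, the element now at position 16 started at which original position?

6

Work backwards from position 16, undoing one out-shuffle at a time:
16 ← 8 ← 4 ← 2 ← 1 ← 10 ← 5 ← 12 ← 6
So the element now at position 16 started at position 6.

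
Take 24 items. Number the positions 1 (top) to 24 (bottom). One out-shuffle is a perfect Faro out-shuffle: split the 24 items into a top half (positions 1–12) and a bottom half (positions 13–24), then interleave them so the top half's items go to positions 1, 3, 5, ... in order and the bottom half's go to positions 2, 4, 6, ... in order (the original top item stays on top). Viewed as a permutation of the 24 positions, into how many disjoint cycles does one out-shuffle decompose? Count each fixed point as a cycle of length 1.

Trace each unvisited position around until it returns:
(1) (2 3 5 9 17 10 ... len 11) (6 11 21 18 12 23 ... len 11) (24)
4 cycles in total.

4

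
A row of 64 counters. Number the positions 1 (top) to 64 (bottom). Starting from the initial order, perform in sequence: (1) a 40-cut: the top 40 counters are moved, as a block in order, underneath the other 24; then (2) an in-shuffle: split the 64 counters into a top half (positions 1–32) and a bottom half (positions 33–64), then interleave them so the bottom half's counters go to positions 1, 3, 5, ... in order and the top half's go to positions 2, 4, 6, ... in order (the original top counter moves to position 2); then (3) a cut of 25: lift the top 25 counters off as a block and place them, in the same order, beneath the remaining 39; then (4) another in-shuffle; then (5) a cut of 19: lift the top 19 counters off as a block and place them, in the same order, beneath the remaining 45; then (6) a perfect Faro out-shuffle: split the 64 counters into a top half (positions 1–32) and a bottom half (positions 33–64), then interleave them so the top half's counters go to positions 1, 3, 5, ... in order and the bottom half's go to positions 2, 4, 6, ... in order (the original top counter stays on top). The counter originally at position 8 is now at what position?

52

Track the counter from position 8 forward through each operation:
  after op 1 (cut 40): 8 → 32
  after op 2 (in-shuffle): 32 → 64
  after op 3 (cut 25): 64 → 39
  after op 4 (in-shuffle): 39 → 13
  after op 5 (cut 19): 13 → 58
  after op 6 (out-shuffle): 58 → 52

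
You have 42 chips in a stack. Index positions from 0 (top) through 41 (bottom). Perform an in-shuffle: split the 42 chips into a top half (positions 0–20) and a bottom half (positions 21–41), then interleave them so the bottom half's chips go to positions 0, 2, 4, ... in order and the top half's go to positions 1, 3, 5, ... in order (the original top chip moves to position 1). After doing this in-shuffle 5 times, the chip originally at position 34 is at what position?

1

Track the chip's position through each in-shuffle:
34 → 26 → 10 → 21 → 0 → 1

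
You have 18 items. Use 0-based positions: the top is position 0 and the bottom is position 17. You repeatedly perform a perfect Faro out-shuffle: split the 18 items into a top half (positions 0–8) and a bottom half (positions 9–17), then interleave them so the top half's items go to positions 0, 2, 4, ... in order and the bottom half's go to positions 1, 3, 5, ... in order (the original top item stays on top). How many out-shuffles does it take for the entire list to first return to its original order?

8

The out-shuffle permutes the 18 positions with cycle lengths [1, 1, 8, 8].
Every item is home exactly when every cycle has completed a whole number of laps, i.e. after lcm(1, 8) = 8 out-shuffles.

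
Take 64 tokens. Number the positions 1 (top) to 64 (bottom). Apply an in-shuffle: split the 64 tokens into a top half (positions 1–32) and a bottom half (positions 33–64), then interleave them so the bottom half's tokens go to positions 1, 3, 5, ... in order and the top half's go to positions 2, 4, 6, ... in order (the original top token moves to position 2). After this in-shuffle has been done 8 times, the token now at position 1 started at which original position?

Work backwards from position 1, undoing one in-shuffle at a time:
1 ← 33 ← 49 ← 57 ← 61 ← 63 ← 64 ← 32 ← 16
So the token now at position 1 started at position 16.

16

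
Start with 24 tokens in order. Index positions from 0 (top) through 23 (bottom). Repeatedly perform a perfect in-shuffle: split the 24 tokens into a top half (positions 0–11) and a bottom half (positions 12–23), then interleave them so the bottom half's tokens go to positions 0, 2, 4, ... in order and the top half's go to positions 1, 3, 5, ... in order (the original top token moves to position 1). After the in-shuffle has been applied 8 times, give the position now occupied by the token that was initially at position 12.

2

Track the token's position through each in-shuffle:
12 → 0 → 1 → 3 → 7 → 15 → 6 → 13 → 2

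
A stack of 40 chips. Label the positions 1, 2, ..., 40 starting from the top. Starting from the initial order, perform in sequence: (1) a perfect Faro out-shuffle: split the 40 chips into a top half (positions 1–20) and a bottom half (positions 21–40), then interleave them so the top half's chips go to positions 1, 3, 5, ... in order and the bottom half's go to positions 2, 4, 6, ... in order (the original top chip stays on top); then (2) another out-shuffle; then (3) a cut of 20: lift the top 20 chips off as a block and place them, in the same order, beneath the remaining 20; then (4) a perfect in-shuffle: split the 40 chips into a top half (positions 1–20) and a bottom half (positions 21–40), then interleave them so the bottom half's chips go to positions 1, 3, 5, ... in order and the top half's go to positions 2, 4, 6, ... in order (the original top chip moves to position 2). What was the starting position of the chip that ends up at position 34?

10

Undo the operations in reverse order, starting from position 34:
  undo op 4 (in-shuffle, from top half): 34 ← 17
  undo op 3 (cut 20): 17 ← 37
  undo op 2 (out-shuffle, from top half): 37 ← 19
  undo op 1 (out-shuffle, from top half): 19 ← 10
So the chip at position 34 came from original position 10.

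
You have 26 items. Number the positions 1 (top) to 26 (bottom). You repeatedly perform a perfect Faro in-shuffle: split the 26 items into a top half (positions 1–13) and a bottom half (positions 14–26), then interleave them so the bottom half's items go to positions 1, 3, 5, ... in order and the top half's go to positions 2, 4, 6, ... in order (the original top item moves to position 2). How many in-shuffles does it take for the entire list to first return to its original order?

The in-shuffle permutes the 26 positions with cycle lengths [2, 6, 18].
Every item is home exactly when every cycle has completed a whole number of laps, i.e. after lcm(2, 6, 18) = 18 in-shuffles.

18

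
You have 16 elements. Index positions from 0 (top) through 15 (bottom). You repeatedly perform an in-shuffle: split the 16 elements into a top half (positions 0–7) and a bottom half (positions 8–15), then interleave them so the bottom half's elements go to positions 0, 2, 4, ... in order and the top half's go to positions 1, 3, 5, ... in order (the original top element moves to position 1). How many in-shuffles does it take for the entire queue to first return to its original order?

The in-shuffle permutes the 16 positions with cycle lengths [8, 8].
Every element is home exactly when every cycle has completed a whole number of laps, i.e. after lcm(8) = 8 in-shuffles.

8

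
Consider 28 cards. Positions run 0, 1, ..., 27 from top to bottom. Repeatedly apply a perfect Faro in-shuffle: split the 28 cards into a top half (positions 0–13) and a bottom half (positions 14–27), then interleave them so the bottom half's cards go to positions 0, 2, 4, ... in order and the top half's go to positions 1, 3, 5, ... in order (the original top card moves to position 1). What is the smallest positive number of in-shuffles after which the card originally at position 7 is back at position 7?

28

Follow position 7 under repeated in-shuffles:
7 → 15 → 2 → 5 → 11 → 23 → 18 → 8 → ... → 7 (length 28)
It first returns after 28 in-shuffles.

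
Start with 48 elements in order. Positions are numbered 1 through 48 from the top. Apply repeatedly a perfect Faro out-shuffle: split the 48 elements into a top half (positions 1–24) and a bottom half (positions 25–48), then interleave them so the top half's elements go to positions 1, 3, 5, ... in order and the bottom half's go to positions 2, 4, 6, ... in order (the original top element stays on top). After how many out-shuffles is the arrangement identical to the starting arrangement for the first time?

23

The out-shuffle permutes the 48 positions with cycle lengths [1, 1, 23, 23].
Every element is home exactly when every cycle has completed a whole number of laps, i.e. after lcm(1, 23) = 23 out-shuffles.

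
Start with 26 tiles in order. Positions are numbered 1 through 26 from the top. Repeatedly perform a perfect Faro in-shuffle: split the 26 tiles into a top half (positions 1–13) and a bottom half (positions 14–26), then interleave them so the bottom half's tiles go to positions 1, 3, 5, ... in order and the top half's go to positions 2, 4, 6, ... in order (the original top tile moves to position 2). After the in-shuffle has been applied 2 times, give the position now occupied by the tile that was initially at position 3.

12

Track the tile's position through each in-shuffle:
3 → 6 → 12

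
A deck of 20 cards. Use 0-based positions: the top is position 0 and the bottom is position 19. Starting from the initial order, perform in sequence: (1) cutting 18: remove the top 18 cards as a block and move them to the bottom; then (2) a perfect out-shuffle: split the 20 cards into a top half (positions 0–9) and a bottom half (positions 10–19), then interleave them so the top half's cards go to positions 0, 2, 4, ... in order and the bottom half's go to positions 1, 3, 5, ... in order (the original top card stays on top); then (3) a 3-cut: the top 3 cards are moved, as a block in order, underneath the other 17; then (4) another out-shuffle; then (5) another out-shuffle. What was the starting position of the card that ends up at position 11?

18

Undo the operations in reverse order, starting from position 11:
  undo op 5 (out-shuffle, from bottom half): 11 ← 15
  undo op 4 (out-shuffle, from bottom half): 15 ← 17
  undo op 3 (cut 3): 17 ← 0
  undo op 2 (out-shuffle, from top half): 0 ← 0
  undo op 1 (cut 18): 0 ← 18
So the card at position 11 came from original position 18.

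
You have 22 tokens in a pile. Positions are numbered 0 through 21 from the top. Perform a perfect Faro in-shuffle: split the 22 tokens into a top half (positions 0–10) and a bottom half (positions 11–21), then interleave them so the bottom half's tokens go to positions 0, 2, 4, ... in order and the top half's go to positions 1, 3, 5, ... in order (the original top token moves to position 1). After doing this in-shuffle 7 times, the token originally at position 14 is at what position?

10

Track the token's position through each in-shuffle:
14 → 6 → 13 → 4 → 9 → 19 → 16 → 10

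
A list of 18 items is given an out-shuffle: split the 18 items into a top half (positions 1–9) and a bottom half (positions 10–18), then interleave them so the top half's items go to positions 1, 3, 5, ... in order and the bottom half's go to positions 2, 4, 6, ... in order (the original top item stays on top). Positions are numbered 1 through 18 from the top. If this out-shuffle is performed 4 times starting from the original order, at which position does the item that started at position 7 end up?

Track the item's position through each out-shuffle:
7 → 13 → 8 → 15 → 12

12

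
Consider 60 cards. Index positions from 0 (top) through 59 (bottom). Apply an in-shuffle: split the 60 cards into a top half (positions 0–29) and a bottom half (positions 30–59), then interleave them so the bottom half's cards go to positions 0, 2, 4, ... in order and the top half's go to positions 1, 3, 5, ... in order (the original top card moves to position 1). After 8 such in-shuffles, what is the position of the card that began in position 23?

43

Track the card's position through each in-shuffle:
23 → 47 → 34 → 8 → 17 → 35 → 10 → 21 → 43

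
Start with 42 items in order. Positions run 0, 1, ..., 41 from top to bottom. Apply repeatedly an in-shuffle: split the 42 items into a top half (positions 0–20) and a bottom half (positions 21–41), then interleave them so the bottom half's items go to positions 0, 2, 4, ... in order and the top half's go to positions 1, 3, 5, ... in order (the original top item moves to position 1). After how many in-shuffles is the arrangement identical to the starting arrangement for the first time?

The in-shuffle permutes the 42 positions with cycle lengths [14, 14, 14].
Every item is home exactly when every cycle has completed a whole number of laps, i.e. after lcm(14) = 14 in-shuffles.

14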